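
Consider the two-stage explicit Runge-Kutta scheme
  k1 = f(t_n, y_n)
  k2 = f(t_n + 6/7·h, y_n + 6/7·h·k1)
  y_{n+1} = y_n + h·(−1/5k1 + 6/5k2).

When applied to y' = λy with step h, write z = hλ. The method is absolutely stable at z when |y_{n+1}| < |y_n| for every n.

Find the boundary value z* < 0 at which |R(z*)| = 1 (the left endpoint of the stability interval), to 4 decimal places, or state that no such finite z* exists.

On y'=λy, z=hλ:
  k1=λy_n ⇒ h·k1=z·y_n;  k2=λ(1+6/7z)y_n ⇒ h·k2=z(1+6/7z)y_n
  y_{n+1}/y_n = 1 − 1/5z + 6/5z(1+6/7z) = 1 + z + 36/35z²
  so R(z) = 1 + z + 36/35z².

Solve |R(x)|<1 on ℝ⁻.
x=-1.63: |R|=2.1028
R=1: x+36/35x²=0 ⇒ x=−35/36=-0.9722; min R=1−1/(4·36/35)=0.7569>−1
Confirm numerically:
  x=-0.788: |R|=0.85069 <1
  x=-0.644: |R|=0.78259 <1
  x=-0.527: |R|=0.75866 <1
  x=-1.352: |R|=1.52813 >1
  x=-1.199: |R|=1.27968 >1
Interval (-0.9722, 0).

left endpoint -0.9722.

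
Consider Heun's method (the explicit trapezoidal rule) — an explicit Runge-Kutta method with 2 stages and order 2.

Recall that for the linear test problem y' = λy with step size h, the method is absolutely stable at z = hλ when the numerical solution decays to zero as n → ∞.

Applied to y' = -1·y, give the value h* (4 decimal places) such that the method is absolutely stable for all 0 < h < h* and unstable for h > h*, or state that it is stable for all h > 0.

(-2.0000,0); λ=-1 ⇒ h* = 2.0000.

On y'=λy, z=hλ:
  order 2, 2-stage ⇒ R(z)=1+z+z^2/2
  (e.g. R(-1.6)=0.68000, |R|=0.68000)

Boundary: |R(x)|=1, x<0.
x=-1.6: |R|=0.6800
|R(-2.24)|=1.2688 |R(-2.16)|=1.1728 |R(-1.52)|=0.6352
Bisect:
  x_lo=-2.8490 |R|=2.2093  x_hi=-0.3920 |R|=0.6848
  mid=-1.62048 |R|=0.69250 →hi
  mid=-2.23472 |R|=1.26226 →lo
  mid=-1.92760 |R|=0.93022 →hi
  mid=-2.08116 |R|=1.08445 →lo
  mid=-2.00438 |R|=1.00439 →lo
  mid=-1.96599 |R|=0.96657 →hi
  mid=-1.98518 |R|=0.98529 →hi
  mid=-1.99478 |R|=0.99480 →hi
  mid=-1.99958 |R|=0.99958 →hi
  mid=-2.00198 |R|=1.00198 →lo
  ...
  [-2.00003,-1.99988] ⇒ x*=-2.0000
Interval (-2.0000, 0).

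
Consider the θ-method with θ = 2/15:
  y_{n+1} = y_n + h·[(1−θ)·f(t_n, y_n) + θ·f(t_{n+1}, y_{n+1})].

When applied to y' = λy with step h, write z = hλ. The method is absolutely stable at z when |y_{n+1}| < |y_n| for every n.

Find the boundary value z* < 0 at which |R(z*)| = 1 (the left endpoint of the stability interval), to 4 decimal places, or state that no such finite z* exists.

z* = -2.7273.

With y'=λy (z=hλ):
  y_{n+1} = y_n + z·[13/15·y_n + 2/15·y_{n+1}] ⇒ (1 − 2/15z)y_{n+1} = (1 + 13/15z)y_n
  Hence R(z) = (1 + 13/15z)/(1 − 2/15z).

Find x<0 with |R(x)|<1.
x=-1.79: |R|=0.4451
R=−1: 1+13/15x = −1+2/15x ⇒ -11/15x=2 ⇒ x=2/(-11/15)=-2.7273
Confirm numerically:
  x=-2.672: |R|=0.97011 <1
  x=-1.680: |R|=0.37255 <1
  x=-1.634: |R|=0.34169 <1
  x=-3.277: |R|=1.28055 >1
  x=-3.031: |R|=1.15863 >1
  x=-2.833: |R|=1.05628 >1
Stable set (-2.7273, 0).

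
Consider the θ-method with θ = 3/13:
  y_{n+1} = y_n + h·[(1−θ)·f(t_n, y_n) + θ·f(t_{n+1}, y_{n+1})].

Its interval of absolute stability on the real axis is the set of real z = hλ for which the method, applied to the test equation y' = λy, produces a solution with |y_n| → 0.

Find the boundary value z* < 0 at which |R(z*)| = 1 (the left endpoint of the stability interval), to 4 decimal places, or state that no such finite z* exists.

z* = -3.7143.

On y'=λy, z=hλ:
  y_{n+1} = y_n + z·[10/13·y_n + 3/13·y_{n+1}] ⇒ (1 − 3/13z)y_{n+1} = (1 + 10/13z)y_n
  ⇒ R(z) = (1 + 10/13z)/(1 − 3/13z).

Boundary: |R(x)|=1, x<0.
x=-0.86: |R|=0.2824
R=−1: 1+10/13x = −1+3/13x ⇒ -7/13x=2 ⇒ x=2/(-7/13)=-3.7143
Confirm numerically:
  x=-2.158: |R|=0.44059 <1
  x=-1.898: |R|=0.31989 <1
  x=-1.631: |R|=0.18499 <1
  x=-3.949: |R|=1.06612 >1
  x=-3.842: |R|=1.03645 >1
So |R|<1 on (-3.7143, 0).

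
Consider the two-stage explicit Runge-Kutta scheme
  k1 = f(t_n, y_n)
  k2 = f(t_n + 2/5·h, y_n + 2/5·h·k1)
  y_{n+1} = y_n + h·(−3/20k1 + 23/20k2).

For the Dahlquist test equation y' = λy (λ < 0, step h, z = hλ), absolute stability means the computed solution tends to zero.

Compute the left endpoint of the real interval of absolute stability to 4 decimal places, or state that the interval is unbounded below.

Set f=λy, z=hλ:
  k1=λy_n ⇒ h·k1=z·y_n;  k2=λ(1+2/5z)y_n ⇒ h·k2=z(1+2/5z)y_n
  y_{n+1}/y_n = 1 − 3/20z + 23/20z(1+2/5z) = 1 + z + 23/50z²
  Hence R(z) = 1 + z + 23/50z².

Need |R(x)|<1, x<0.
x=-1.56: |R|=0.5595
R=1: x+23/50x²=0 ⇒ x=−50/23=-2.1739; min R=1−1/(4·23/50)=0.4565>−1
Confirm numerically:
  x=-1.982: |R|=0.82503 <1
  x=-1.874: |R|=0.74146 <1
  x=-1.263: |R|=0.47078 <1
  x=-1.154: |R|=0.45859 <1
  x=-2.566: |R|=1.46280 >1
  x=-2.398: |R|=1.24719 >1
So |R|<1 on (-2.1739, 0).

left endpoint -2.1739.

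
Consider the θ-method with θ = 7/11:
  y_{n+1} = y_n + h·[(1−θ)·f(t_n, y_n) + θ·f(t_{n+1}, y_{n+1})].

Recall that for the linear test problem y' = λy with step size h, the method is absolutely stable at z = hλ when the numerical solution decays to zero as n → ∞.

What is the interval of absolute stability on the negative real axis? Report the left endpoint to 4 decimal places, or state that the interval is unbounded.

With y'=λy (z=hλ):
  y_{n+1} = y_n + z·[4/11·y_n + 7/11·y_{n+1}] ⇒ (1 − 7/11z)y_{n+1} = (1 + 4/11z)y_n
  R(z) = (1 + 4/11z)/(1 − 7/11z).

Solve |R(x)|<1 on ℝ⁻.
x=-1.38: |R|=0.2652
x=-2: |R|=0.1200
x=-10: |R|=0.3580
x=-100: |R|=0.5471
θ=7/11≥1/2 ⇒ |1+4/11x|<|1−7/11x| ∀x<0 ⇒ stable on all of ℝ⁻.

unbounded; (−∞, 0).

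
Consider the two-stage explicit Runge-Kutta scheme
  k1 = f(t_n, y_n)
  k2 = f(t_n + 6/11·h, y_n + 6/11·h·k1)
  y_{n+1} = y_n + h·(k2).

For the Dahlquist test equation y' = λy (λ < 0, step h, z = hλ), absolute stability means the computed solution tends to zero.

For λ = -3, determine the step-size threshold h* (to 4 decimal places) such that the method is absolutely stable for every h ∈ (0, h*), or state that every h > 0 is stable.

On y'=λy, z=hλ:
  k1=λy_n ⇒ h·k1=z·y_n;  k2=λ(1+6/11z)y_n ⇒ h·k2=z(1+6/11z)y_n
  y_{n+1}/y_n = 1 + z(1+6/11z) = 1 + z + 6/11z²
  R(z) = 1 + z + 6/11z².

Need |R(x)|<1, x<0.
x=-0.87: |R|=0.5429
R=1: x+6/11x²=0 ⇒ x=−11/6=-1.8333; min R=1−1/(4·6/11)=0.5417>−1
Confirm numerically:
  x=-1.672: |R|=0.85286 <1
  x=-1.079: |R|=0.55604 <1
  x=-0.952: |R|=0.54235 <1
  x=-0.842: |R|=0.54471 <1
  x=-2.418: |R|=1.77112 >1
  x=-2.063: |R|=1.25844 >1
  x=-1.874: |R|=1.04157 >1
So |R|<1 on (-1.8333, 0).

(-1.8333,0); λ=-3 ⇒ h* = (11/6)/3 = 0.6111.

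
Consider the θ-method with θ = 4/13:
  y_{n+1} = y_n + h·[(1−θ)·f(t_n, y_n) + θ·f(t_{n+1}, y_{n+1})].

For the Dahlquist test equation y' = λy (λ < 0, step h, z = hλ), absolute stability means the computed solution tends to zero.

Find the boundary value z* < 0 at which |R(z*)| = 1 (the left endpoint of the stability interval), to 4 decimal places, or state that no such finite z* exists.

z* = -5.2000.

Set f=λy, z=hλ:
  y_{n+1} = y_n + z·[9/13·y_n + 4/13·y_{n+1}] ⇒ (1 − 4/13z)y_{n+1} = (1 + 9/13z)y_n
  so R(z) = (1 + 9/13z)/(1 − 4/13z).

Solve |R(x)|<1 on ℝ⁻.
x=-0.75: |R|=0.3906
R=−1: 1+9/13x = −1+4/13x ⇒ -5/13x=2 ⇒ x=2/(-5/13)=-5.2000
Confirm numerically:
  x=-4.731: |R|=0.92654 <1
  x=-3.784: |R|=0.74837 <1
  x=-3.727: |R|=0.73610 <1
  x=-2.117: |R|=0.28195 <1
  x=-5.656: |R|=1.06400 >1
  x=-5.585: |R|=1.05447 >1
  x=-5.463: |R|=1.03773 >1
So |R|<1 on (-5.2000, 0).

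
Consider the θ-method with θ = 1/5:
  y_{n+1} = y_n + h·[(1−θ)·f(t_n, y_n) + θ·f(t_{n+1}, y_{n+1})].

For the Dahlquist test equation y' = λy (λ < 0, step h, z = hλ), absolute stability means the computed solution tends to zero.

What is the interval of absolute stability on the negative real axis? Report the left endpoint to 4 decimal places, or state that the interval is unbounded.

(-3.3333, 0).

On y'=λy, z=hλ:
  y_{n+1} = y_n + z·[4/5·y_n + 1/5·y_{n+1}] ⇒ (1 − 1/5z)y_{n+1} = (1 + 4/5z)y_n
  ⇒ R(z) = (1 + 4/5z)/(1 − 1/5z).

Boundary: |R(x)|=1, x<0.
x=-0.51: |R|=0.5372
R=−1: 1+4/5x = −1+1/5x ⇒ -3/5x=2 ⇒ x=2/(-3/5)=-3.3333
Confirm numerically:
  x=-2.772: |R|=0.78332 <1
  x=-2.542: |R|=0.68523 <1
  x=-1.693: |R|=0.26475 <1
  x=-1.338: |R|=0.05554 <1
  x=-3.918: |R|=1.19668 >1
  x=-3.625: |R|=1.10145 >1
  x=-3.385: |R|=1.01849 >1
So |R|<1 on (-3.3333, 0).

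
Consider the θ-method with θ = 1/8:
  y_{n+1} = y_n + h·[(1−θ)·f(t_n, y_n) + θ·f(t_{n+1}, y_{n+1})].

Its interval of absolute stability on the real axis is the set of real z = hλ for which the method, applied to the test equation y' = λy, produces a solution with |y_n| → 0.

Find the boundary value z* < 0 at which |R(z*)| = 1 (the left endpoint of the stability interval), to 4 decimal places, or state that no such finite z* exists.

left endpoint -2.6667.

Set f=λy, z=hλ:
  y_{n+1} = y_n + z·[7/8·y_n + 1/8·y_{n+1}] ⇒ (1 − 1/8z)y_{n+1} = (1 + 7/8z)y_n
  Hence R(z) = (1 + 7/8z)/(1 − 1/8z).

Find x<0 with |R(x)|<1.
x=-0.83: |R|=0.2480
R=−1: 1+7/8x = −1+1/8x ⇒ -3/4x=2 ⇒ x=2/(-3/4)=-2.6667
Confirm numerically:
  x=-2.395: |R|=0.84319 <1
  x=-1.802: |R|=0.47072 <1
  x=-1.750: |R|=0.43590 <1
  x=-1.615: |R|=0.34373 <1
  x=-2.955: |R|=1.15792 >1
  x=-2.744: |R|=1.04319 >1
Stable set (-2.6667, 0).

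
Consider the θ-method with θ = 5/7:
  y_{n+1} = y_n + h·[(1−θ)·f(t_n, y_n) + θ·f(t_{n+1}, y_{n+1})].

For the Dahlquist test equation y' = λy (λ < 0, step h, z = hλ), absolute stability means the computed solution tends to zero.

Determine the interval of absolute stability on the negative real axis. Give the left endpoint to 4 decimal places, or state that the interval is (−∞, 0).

Test eqn y'=λy, z=hλ:
  y_{n+1} = y_n + z·[2/7·y_n + 5/7·y_{n+1}] ⇒ (1 − 5/7z)y_{n+1} = (1 + 2/7z)y_n
  so R(z) = (1 + 2/7z)/(1 − 5/7z).

Solve |R(x)|<1 on ℝ⁻.
x=-0.96: |R|=0.4305
x=-2: |R|=0.1765
x=-10: |R|=0.2281
x=-100: |R|=0.3807
θ=5/7≥1/2 ⇒ |1+2/7x|<|1−5/7x| ∀x<0 ⇒ stable on all of ℝ⁻.

unbounded; (−∞, 0).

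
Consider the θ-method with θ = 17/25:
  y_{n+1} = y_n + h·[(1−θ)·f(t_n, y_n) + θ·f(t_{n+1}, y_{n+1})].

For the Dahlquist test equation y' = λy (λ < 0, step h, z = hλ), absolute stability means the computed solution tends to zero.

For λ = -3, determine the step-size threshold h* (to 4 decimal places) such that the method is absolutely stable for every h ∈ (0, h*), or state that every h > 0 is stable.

Set f=λy, z=hλ:
  y_{n+1} = y_n + z·[8/25·y_n + 17/25·y_{n+1}] ⇒ (1 − 17/25z)y_{n+1} = (1 + 8/25z)y_n
  ⇒ R(z) = (1 + 8/25z)/(1 − 17/25z).

Find x<0 with |R(x)|<1.
x=-0.43: |R|=0.6673
x=-2: |R|=0.1525
x=-10: |R|=0.2821
x=-100: |R|=0.4493
θ=17/25≥1/2 ⇒ |1+8/25x|<|1−17/25x| ∀x<0 ⇒ interval (−∞,0).

(−∞, 0) — no finite endpoint. Any h>0 works for λ=-3.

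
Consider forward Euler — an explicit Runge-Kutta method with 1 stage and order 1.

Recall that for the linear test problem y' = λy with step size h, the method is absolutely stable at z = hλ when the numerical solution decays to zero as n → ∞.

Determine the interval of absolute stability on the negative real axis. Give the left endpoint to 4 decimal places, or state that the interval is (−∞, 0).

Test eqn y'=λy, z=hλ:
  order 1, 1-stage ⇒ R(z)=1+z
  (e.g. R(-1.74)=-0.74000, |R|=0.74000)

Need |R(x)|<1, x<0.
x=-1.74: |R|=0.7400
|R(-1.43)|=0.4300 |R(-0.91)|=0.0900 |R(-0.68)|=0.3200
Bisect:
  x_lo=-2.8967 |R|=1.8967  x_hi=-0.3468 |R|=0.6532
  mid=-1.62175 |R|=0.62175 →hi
  mid=-2.25923 |R|=1.25923 →lo
  mid=-1.94049 |R|=0.94049 →hi
  mid=-2.09986 |R|=1.09986 →lo
  mid=-2.02017 |R|=1.02017 →lo
  mid=-1.98033 |R|=0.98033 →hi
  mid=-2.00025 |R|=1.00025 →lo
  mid=-1.99029 |R|=0.99029 →hi
  mid=-1.99527 |R|=0.99527 →hi
  ...
  [-2.00010,-1.99994] ⇒ x*=-2.0000
Stable set (-2.0000, 0).

(-2.0000, 0).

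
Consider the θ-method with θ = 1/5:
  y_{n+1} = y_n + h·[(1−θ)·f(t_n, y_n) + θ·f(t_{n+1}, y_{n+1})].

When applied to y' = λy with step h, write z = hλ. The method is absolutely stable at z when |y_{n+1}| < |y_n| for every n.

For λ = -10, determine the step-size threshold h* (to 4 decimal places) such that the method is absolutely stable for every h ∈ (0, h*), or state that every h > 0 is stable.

Set f=λy, z=hλ:
  y_{n+1} = y_n + z·[4/5·y_n + 1/5·y_{n+1}] ⇒ (1 − 1/5z)y_{n+1} = (1 + 4/5z)y_n
  Hence R(z) = (1 + 4/5z)/(1 − 1/5z).

Boundary: |R(x)|=1, x<0.
x=-1.31: |R|=0.0380
R=−1: 1+4/5x = −1+1/5x ⇒ -3/5x=2 ⇒ x=2/(-3/5)=-3.3333
Confirm numerically:
  x=-2.851: |R|=0.81569 <1
  x=-2.609: |R|=0.71442 <1
  x=-1.877: |R|=0.36469 <1
  x=-1.628: |R|=0.22812 <1
  x=-3.660: |R|=1.11316 >1
  x=-3.413: |R|=1.02841 >1
Stable set (-3.3333, 0).

(-3.3333,0); λ=-10 ⇒ h* = (10/3)/10 = 0.3333.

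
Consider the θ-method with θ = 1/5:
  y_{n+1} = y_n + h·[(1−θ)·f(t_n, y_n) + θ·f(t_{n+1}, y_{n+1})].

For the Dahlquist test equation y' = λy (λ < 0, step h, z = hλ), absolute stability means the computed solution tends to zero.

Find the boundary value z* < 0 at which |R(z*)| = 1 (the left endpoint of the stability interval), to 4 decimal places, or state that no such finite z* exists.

Set f=λy, z=hλ:
  y_{n+1} = y_n + z·[4/5·y_n + 1/5·y_{n+1}] ⇒ (1 − 1/5z)y_{n+1} = (1 + 4/5z)y_n
  ⇒ R(z) = (1 + 4/5z)/(1 − 1/5z).

Find x<0 with |R(x)|<1.
x=-0.84: |R|=0.2808
R=−1: 1+4/5x = −1+1/5x ⇒ -3/5x=2 ⇒ x=2/(-3/5)=-3.3333
Confirm numerically:
  x=-2.926: |R|=0.84582 <1
  x=-2.764: |R|=0.78001 <1
  x=-2.091: |R|=0.47440 <1
  x=-1.924: |R|=0.38937 <1
  x=-3.492: |R|=1.05605 >1
  x=-3.451: |R|=1.04177 >1
So |R|<1 on (-3.3333, 0).

left endpoint -3.3333.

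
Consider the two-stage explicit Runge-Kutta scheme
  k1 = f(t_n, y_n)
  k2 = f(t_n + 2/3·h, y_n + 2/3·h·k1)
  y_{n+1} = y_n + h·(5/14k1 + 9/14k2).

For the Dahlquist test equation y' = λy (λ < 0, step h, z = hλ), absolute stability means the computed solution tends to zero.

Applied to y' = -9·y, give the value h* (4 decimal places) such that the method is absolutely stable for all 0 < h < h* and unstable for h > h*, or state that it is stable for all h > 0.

With y'=λy (z=hλ):
  k1=λy_n ⇒ h·k1=z·y_n;  k2=λ(1+2/3z)y_n ⇒ h·k2=z(1+2/3z)y_n
  y_{n+1}/y_n = 1 + 5/14z + 9/14z(1+2/3z) = 1 + z + 3/7z²
  R(z) = 1 + z + 3/7z².

Find x<0 with |R(x)|<1.
x=-1.53: |R|=0.4732
R=1: x+3/7x²=0 ⇒ x=−7/3=-2.3333; min R=1−1/(4·3/7)=0.4167>−1
Confirm numerically:
  x=-1.559: |R|=0.48263 <1
  x=-1.211: |R|=0.41751 <1
  x=-1.025: |R|=0.42527 <1
  x=-2.716: |R|=1.44542 >1
  x=-2.548: |R|=1.23442 >1
Interval (-2.3333, 0).

(-2.3333,0); λ=-9 ⇒ h* = (7/3)/9 = 0.2593.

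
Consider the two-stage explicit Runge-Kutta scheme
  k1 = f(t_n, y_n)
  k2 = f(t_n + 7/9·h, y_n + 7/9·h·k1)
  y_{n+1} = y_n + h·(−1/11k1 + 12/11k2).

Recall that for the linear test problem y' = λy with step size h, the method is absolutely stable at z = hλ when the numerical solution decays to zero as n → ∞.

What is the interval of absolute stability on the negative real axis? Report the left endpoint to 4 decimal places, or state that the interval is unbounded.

z∈(-1.1786,0).

On y'=λy, z=hλ:
  k1=λy_n ⇒ h·k1=z·y_n;  k2=λ(1+7/9z)y_n ⇒ h·k2=z(1+7/9z)y_n
  y_{n+1}/y_n = 1 − 1/11z + 12/11z(1+7/9z) = 1 + z + 28/33z²
  Hence R(z) = 1 + z + 28/33z².

Solve |R(x)|<1 on ℝ⁻.
x=-0.88: |R|=0.7771
R=1: x+28/33x²=0 ⇒ x=−33/28=-1.1786; min R=1−1/(4·28/33)=0.7054>−1
Confirm numerically:
  x=-0.853: |R|=0.76437 <1
  x=-0.821: |R|=0.75091 <1
  x=-0.745: |R|=0.72593 <1
  x=-0.518: |R|=0.70967 <1
  x=-1.674: |R|=1.70369 >1
  x=-1.576: |R|=1.53145 >1
  x=-1.245: |R|=1.07017 >1
So |R|<1 on (-1.1786, 0).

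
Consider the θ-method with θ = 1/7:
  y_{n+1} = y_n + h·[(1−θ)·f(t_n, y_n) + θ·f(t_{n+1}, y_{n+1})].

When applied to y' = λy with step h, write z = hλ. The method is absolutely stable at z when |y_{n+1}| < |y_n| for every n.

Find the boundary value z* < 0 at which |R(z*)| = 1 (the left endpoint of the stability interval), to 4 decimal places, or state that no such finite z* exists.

left endpoint -2.8000.

Set f=λy, z=hλ:
  y_{n+1} = y_n + z·[6/7·y_n + 1/7·y_{n+1}] ⇒ (1 − 1/7z)y_{n+1} = (1 + 6/7z)y_n
  so R(z) = (1 + 6/7z)/(1 − 1/7z).

Solve |R(x)|<1 on ℝ⁻.
x=-1.13: |R|=0.0271
R=−1: 1+6/7x = −1+1/7x ⇒ -5/7x=2 ⇒ x=2/(-5/7)=-2.8000
Confirm numerically:
  x=-2.425: |R|=0.80106 <1
  x=-1.877: |R|=0.48012 <1
  x=-1.656: |R|=0.33919 <1
  x=-1.455: |R|=0.20461 <1
  x=-3.378: |R|=1.27847 >1
  x=-3.167: |R|=1.18049 >1
So |R|<1 on (-2.8000, 0).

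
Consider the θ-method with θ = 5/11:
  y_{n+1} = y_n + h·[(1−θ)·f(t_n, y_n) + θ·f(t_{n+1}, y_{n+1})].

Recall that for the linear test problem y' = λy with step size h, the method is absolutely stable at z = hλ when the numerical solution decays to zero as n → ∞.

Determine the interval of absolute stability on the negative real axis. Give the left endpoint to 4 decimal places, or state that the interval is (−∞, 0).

z∈(-22.0000,0).

Set f=λy, z=hλ:
  y_{n+1} = y_n + z·[6/11·y_n + 5/11·y_{n+1}] ⇒ (1 − 5/11z)y_{n+1} = (1 + 6/11z)y_n
  ⇒ R(z) = (1 + 6/11z)/(1 − 5/11z).

Boundary: |R(x)|=1, x<0.
x=-0.91: |R|=0.3563
R=−1: 1+6/11x = −1+5/11x ⇒ -1/11x=2 ⇒ x=2/(-1/11)=-22.0000
Confirm numerically:
  x=-18.331: |R|=0.96426 <1
  x=-14.626: |R|=0.91235 <1
  x=-12.060: |R|=0.86059 <1
  x=-8.990: |R|=0.76747 <1
  x=-22.255: |R|=1.00209 >1
  x=-22.211: |R|=1.00173 >1
Stable set (-22.0000, 0).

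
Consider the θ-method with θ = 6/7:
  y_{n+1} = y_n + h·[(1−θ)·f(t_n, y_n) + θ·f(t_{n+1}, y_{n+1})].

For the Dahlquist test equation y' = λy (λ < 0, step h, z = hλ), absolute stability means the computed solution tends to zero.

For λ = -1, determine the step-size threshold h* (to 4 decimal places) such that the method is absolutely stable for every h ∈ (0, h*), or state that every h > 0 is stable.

Set f=λy, z=hλ:
  y_{n+1} = y_n + z·[1/7·y_n + 6/7·y_{n+1}] ⇒ (1 − 6/7z)y_{n+1} = (1 + 1/7z)y_n
  ⇒ R(z) = (1 + 1/7z)/(1 − 6/7z).

Boundary: |R(x)|=1, x<0.
x=-0.4: |R|=0.7021
x=-2: |R|=0.2632
x=-10: |R|=0.0448
x=-100: |R|=0.1532
θ=6/7≥1/2 ⇒ |1+1/7x|<|1−6/7x| ∀x<0 ⇒ stable on all of ℝ⁻.

(−∞, 0) — no finite endpoint. Any h>0 works for λ=-1.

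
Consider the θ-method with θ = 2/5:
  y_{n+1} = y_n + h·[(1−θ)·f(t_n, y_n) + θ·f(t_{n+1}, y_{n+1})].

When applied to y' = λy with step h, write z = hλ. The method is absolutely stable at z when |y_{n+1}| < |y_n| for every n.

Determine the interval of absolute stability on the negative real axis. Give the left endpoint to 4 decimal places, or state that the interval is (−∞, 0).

z∈(-10.0000,0).

Test eqn y'=λy, z=hλ:
  y_{n+1} = y_n + z·[3/5·y_n + 2/5·y_{n+1}] ⇒ (1 − 2/5z)y_{n+1} = (1 + 3/5z)y_n
  ⇒ R(z) = (1 + 3/5z)/(1 − 2/5z).

Solve |R(x)|<1 on ℝ⁻.
x=-1.76: |R|=0.0329
R=−1: 1+3/5x = −1+2/5x ⇒ -1/5x=2 ⇒ x=2/(-1/5)=-10.0000
Confirm numerically:
  x=-7.196: |R|=0.85540 <1
  x=-6.698: |R|=0.82050 <1
  x=-5.503: |R|=0.71904 <1
  x=-10.570: |R|=1.02181 >1
  x=-10.568: |R|=1.02173 >1
  x=-10.224: |R|=1.00880 >1
Interval (-10.0000, 0).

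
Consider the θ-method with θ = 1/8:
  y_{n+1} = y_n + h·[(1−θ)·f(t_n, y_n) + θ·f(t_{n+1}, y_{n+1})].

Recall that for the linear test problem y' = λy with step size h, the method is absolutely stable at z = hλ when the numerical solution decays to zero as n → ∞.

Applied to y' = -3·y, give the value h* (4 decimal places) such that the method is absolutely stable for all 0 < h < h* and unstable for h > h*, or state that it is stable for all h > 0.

On y'=λy, z=hλ:
  y_{n+1} = y_n + z·[7/8·y_n + 1/8·y_{n+1}] ⇒ (1 − 1/8z)y_{n+1} = (1 + 7/8z)y_n
  Hence R(z) = (1 + 7/8z)/(1 − 1/8z).

Need |R(x)|<1, x<0.
x=-0.63: |R|=0.4160
R=−1: 1+7/8x = −1+1/8x ⇒ -3/4x=2 ⇒ x=2/(-3/4)=-2.6667
Confirm numerically:
  x=-2.601: |R|=0.96283 <1
  x=-1.971: |R|=0.58139 <1
  x=-1.896: |R|=0.53274 <1
  x=-1.567: |R|=0.31034 <1
  x=-3.190: |R|=1.28061 >1
  x=-2.965: |R|=1.16325 >1
Stable set (-2.6667, 0).

(-2.6667,0); λ=-3 ⇒ h* = (8/3)/3 = 0.8889.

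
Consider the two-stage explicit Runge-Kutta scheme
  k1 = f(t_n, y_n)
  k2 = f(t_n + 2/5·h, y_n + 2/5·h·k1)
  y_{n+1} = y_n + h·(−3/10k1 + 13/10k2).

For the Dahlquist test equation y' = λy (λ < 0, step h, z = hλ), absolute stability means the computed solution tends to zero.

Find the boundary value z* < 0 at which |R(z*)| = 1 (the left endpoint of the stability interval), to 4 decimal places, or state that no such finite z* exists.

z* = -1.9231.

On y'=λy, z=hλ:
  k1=λy_n ⇒ h·k1=z·y_n;  k2=λ(1+2/5z)y_n ⇒ h·k2=z(1+2/5z)y_n
  y_{n+1}/y_n = 1 − 3/10z + 13/10z(1+2/5z) = 1 + z + 13/25z²
  ⇒ R(z) = 1 + z + 13/25z².

Boundary: |R(x)|=1, x<0.
x=-1.36: |R|=0.6018
R=1: x+13/25x²=0 ⇒ x=−25/13=-1.9231; min R=1−1/(4·13/25)=0.5192>−1
Confirm numerically:
  x=-1.801: |R|=0.88567 <1
  x=-1.535: |R|=0.69024 <1
  x=-1.199: |R|=0.54855 <1
  x=-0.963: |R|=0.51923 <1
  x=-2.486: |R|=1.72770 >1
  x=-2.055: |R|=1.14097 >1
Stable set (-1.9231, 0).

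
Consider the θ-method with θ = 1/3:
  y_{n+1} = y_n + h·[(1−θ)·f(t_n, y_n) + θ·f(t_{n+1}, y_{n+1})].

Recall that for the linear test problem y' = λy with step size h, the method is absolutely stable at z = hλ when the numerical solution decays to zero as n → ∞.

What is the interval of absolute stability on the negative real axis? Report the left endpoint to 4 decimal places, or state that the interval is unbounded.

z∈(-6.0000,0).

On y'=λy, z=hλ:
  y_{n+1} = y_n + z·[2/3·y_n + 1/3·y_{n+1}] ⇒ (1 − 1/3z)y_{n+1} = (1 + 2/3z)y_n
  R(z) = (1 + 2/3z)/(1 − 1/3z).

Find x<0 with |R(x)|<1.
x=-1.47: |R|=0.0134
R=−1: 1+2/3x = −1+1/3x ⇒ -1/3x=2 ⇒ x=2/(-1/3)=-6.0000
Confirm numerically:
  x=-4.545: |R|=0.80716 <1
  x=-4.402: |R|=0.78411 <1
  x=-4.220: |R|=0.75346 <1
  x=-2.555: |R|=0.37984 <1
  x=-6.301: |R|=1.03236 >1
  x=-6.119: |R|=1.01305 >1
Stable set (-6.0000, 0).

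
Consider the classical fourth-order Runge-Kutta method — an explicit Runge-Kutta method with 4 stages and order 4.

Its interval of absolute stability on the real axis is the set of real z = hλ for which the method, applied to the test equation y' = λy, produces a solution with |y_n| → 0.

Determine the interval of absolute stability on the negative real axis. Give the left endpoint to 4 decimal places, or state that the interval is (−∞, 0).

z∈(-2.7853,0).

Test eqn y'=λy, z=hλ:
  order 4, 4-stage ⇒ R(z)=1+z+z^2/2+z^3/6+z^4/24
  (e.g. R(-1.74)=0.27773, |R|=0.27773)

Find x<0 with |R(x)|<1.
x=-1.74: |R|=0.2777
|R(-2.05)|=0.3513 |R(-1.25)|=0.3075 |R(-0.74)|=0.4788
Bisect:
  x_lo=-3.3030 |R|=2.1053  x_hi=-0.1408 |R|=0.8687
  mid=-1.72187 |R|=0.27596 →hi
  mid=-2.51242 |R|=0.66073 →hi
  mid=-2.90770 |R|=1.20079 →lo
  mid=-2.71006 |R|=0.89238 →hi
  mid=-2.80888 |R|=1.03615 →lo
  mid=-2.75947 |R|=0.96176 →hi
  mid=-2.78418 |R|=0.99832 →hi
  ...
  [-2.78534,-2.78514] ⇒ x*=-2.7853
Interval (-2.7853, 0).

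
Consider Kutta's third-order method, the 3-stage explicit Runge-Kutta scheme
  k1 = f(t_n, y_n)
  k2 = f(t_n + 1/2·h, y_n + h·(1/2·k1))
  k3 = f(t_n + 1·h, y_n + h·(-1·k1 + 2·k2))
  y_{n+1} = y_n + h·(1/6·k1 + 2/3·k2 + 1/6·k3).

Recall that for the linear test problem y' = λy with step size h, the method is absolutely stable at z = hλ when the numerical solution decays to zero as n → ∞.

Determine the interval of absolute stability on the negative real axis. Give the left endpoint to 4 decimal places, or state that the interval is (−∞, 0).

Test eqn y'=λy, z=hλ:
  order 3, 3-stage ⇒ R(z)=1+z+z^2/2+z^3/6
  (e.g. R(-1.1)=0.28317, |R|=0.28317)

Find x<0 with |R(x)|<1.
x=-1.1: |R|=0.2832
|R(-1.89)|=0.2292 |R(-1.06)|=0.3033 |R(-0.68)|=0.4988
Bisect:
  x_lo=-3.0333 |R|=2.0843  x_hi=-0.1194 |R|=0.8874
  mid=-1.57635 |R|=0.01325 →hi
  mid=-2.30481 |R|=0.68932 →hi
  mid=-2.66904 |R|=1.27609 →lo
  mid=-2.48693 |R|=0.95805 →hi
  mid=-2.57798 |R|=1.11053 →lo
  mid=-2.53245 |R|=1.03270 →lo
  mid=-2.50969 |R|=0.99498 →hi
  ...
  [-2.51289,-2.51271] ⇒ x*=-2.5127
Interval (-2.5127, 0).

z∈(-2.5127,0).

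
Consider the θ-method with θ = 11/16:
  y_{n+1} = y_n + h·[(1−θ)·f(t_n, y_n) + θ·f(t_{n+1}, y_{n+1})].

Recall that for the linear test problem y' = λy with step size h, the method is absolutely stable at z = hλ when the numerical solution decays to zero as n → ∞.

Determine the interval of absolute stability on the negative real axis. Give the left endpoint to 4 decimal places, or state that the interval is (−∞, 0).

interval (−∞, 0).

Set f=λy, z=hλ:
  y_{n+1} = y_n + z·[5/16·y_n + 11/16·y_{n+1}] ⇒ (1 − 11/16z)y_{n+1} = (1 + 5/16z)y_n
  R(z) = (1 + 5/16z)/(1 − 11/16z).

Solve |R(x)|<1 on ℝ⁻.
x=-1.05: |R|=0.3902
x=-2: |R|=0.1579
x=-10: |R|=0.2698
x=-100: |R|=0.4337
θ=11/16≥1/2 ⇒ |1+5/16x|<|1−11/16x| ∀x<0 ⇒ interval (−∞,0).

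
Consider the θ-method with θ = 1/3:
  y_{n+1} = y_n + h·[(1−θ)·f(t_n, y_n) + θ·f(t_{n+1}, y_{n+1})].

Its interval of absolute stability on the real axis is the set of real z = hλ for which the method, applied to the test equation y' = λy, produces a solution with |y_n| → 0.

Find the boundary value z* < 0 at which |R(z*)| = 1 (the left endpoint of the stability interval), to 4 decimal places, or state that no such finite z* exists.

z* = -6.0000.

On y'=λy, z=hλ:
  y_{n+1} = y_n + z·[2/3·y_n + 1/3·y_{n+1}] ⇒ (1 − 1/3z)y_{n+1} = (1 + 2/3z)y_n
  so R(z) = (1 + 2/3z)/(1 − 1/3z).

Need |R(x)|<1, x<0.
x=-0.79: |R|=0.3747
R=−1: 1+2/3x = −1+1/3x ⇒ -1/3x=2 ⇒ x=2/(-1/3)=-6.0000
Confirm numerically:
  x=-5.532: |R|=0.94515 <1
  x=-3.449: |R|=0.60443 <1
  x=-2.523: |R|=0.37045 <1
  x=-6.428: |R|=1.04540 >1
  x=-6.284: |R|=1.03059 >1
Interval (-6.0000, 0).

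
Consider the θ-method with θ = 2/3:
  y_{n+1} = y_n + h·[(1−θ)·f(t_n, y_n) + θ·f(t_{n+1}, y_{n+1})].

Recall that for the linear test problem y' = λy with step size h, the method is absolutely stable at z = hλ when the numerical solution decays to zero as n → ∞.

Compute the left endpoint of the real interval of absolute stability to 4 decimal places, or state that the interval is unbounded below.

interval (−∞, 0).

Test eqn y'=λy, z=hλ:
  y_{n+1} = y_n + z·[1/3·y_n + 2/3·y_{n+1}] ⇒ (1 − 2/3z)y_{n+1} = (1 + 1/3z)y_n
  so R(z) = (1 + 1/3z)/(1 − 2/3z).

Find x<0 with |R(x)|<1.
x=-0.85: |R|=0.4574
x=-2: |R|=0.1429
x=-10: |R|=0.3043
x=-100: |R|=0.4778
θ=2/3≥1/2 ⇒ |1+1/3x|<|1−2/3x| ∀x<0 ⇒ unbounded interval.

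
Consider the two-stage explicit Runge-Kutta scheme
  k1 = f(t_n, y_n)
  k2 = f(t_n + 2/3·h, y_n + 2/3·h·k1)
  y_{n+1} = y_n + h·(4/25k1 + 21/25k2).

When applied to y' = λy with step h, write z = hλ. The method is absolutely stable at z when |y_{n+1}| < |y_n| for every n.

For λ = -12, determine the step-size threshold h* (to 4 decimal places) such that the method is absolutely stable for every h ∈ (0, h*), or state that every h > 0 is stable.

(-1.7857,0); λ=-12 ⇒ h* = (25/14)/12 = 0.1488.

Set f=λy, z=hλ:
  k1=λy_n ⇒ h·k1=z·y_n;  k2=λ(1+2/3z)y_n ⇒ h·k2=z(1+2/3z)y_n
  y_{n+1}/y_n = 1 + 4/25z + 21/25z(1+2/3z) = 1 + z + 14/25z²
  so R(z) = 1 + z + 14/25z².

Find x<0 with |R(x)|<1.
x=-0.59: |R|=0.6049
R=1: x+14/25x²=0 ⇒ x=−25/14=-1.7857; min R=1−1/(4·14/25)=0.5536>−1
Confirm numerically:
  x=-1.760: |R|=0.97466 <1
  x=-1.615: |R|=0.84561 <1
  x=-0.800: |R|=0.55840 <1
  x=-2.020: |R|=1.26502 >1
  x=-1.830: |R|=1.04538 >1
Interval (-1.7857, 0).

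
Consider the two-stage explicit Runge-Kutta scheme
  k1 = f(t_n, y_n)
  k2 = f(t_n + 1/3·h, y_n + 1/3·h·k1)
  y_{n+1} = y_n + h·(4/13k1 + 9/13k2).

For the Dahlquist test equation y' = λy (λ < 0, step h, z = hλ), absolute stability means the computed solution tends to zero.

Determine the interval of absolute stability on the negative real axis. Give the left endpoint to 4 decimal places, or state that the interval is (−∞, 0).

Set f=λy, z=hλ:
  k1=λy_n ⇒ h·k1=z·y_n;  k2=λ(1+1/3z)y_n ⇒ h·k2=z(1+1/3z)y_n
  y_{n+1}/y_n = 1 + 4/13z + 9/13z(1+1/3z) = 1 + z + 3/13z²
  so R(z) = 1 + z + 3/13z².

Solve |R(x)|<1 on ℝ⁻.
x=-1.24: |R|=0.1148
R=1: x+3/13x²=0 ⇒ x=−13/3=-4.3333; min R=1−1/(4·3/13)=-0.0833>−1
Confirm numerically:
  x=-4.104: |R|=0.78280 <1
  x=-3.398: |R|=0.26655 <1
  x=-3.112: |R|=0.12289 <1
  x=-3.096: |R|=0.11597 <1
  x=-4.587: |R|=1.26852 >1
  x=-4.525: |R|=1.20014 >1
Interval (-4.3333, 0).

(-4.3333, 0).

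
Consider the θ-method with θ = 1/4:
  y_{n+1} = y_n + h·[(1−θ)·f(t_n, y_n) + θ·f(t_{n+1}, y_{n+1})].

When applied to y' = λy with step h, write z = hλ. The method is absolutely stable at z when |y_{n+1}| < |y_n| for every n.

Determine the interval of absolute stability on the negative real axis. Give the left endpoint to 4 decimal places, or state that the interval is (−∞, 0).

With y'=λy (z=hλ):
  y_{n+1} = y_n + z·[3/4·y_n + 1/4·y_{n+1}] ⇒ (1 − 1/4z)y_{n+1} = (1 + 3/4z)y_n
  Hence R(z) = (1 + 3/4z)/(1 − 1/4z).

Need |R(x)|<1, x<0.
x=-1.47: |R|=0.0750
R=−1: 1+3/4x = −1+1/4x ⇒ -1/2x=2 ⇒ x=2/(-1/2)=-4.0000
Confirm numerically:
  x=-3.641: |R|=0.90603 <1
  x=-1.959: |R|=0.31499 <1
  x=-1.753: |R|=0.21884 <1
  x=-4.296: |R|=1.07136 >1
  x=-4.217: |R|=1.05282 >1
  x=-4.118: |R|=1.02907 >1
Stable set (-4.0000, 0).

z∈(-4.0000,0).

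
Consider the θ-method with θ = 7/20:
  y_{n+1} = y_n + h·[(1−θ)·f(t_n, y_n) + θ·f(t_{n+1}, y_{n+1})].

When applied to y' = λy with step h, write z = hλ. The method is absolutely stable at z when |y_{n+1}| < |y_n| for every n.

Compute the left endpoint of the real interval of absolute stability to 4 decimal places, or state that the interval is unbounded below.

With y'=λy (z=hλ):
  y_{n+1} = y_n + z·[13/20·y_n + 7/20·y_{n+1}] ⇒ (1 − 7/20z)y_{n+1} = (1 + 13/20z)y_n
  so R(z) = (1 + 13/20z)/(1 − 7/20z).

Solve |R(x)|<1 on ℝ⁻.
x=-0.84: |R|=0.3509
R=−1: 1+13/20x = −1+7/20x ⇒ -3/10x=2 ⇒ x=2/(-3/10)=-6.6667
Confirm numerically:
  x=-4.410: |R|=0.73383 <1
  x=-3.982: |R|=0.66353 <1
  x=-3.622: |R|=0.59721 <1
  x=-6.962: |R|=1.02578 >1
  x=-6.836: |R|=1.01497 >1
  x=-6.784: |R|=1.01043 >1
So |R|<1 on (-6.6667, 0).

z* = -6.6667.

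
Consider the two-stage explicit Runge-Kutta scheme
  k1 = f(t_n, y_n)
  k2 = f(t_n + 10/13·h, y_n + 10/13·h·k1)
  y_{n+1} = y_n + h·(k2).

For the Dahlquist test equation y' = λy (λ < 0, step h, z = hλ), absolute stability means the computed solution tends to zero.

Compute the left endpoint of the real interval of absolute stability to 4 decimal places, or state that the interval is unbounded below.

z* = -1.3000.

Test eqn y'=λy, z=hλ:
  k1=λy_n ⇒ h·k1=z·y_n;  k2=λ(1+10/13z)y_n ⇒ h·k2=z(1+10/13z)y_n
  y_{n+1}/y_n = 1 + z(1+10/13z) = 1 + z + 10/13z²
  Hence R(z) = 1 + z + 10/13z².

Solve |R(x)|<1 on ℝ⁻.
x=-0.82: |R|=0.6972
R=1: x+10/13x²=0 ⇒ x=−13/10=-1.3000; min R=1−1/(4·10/13)=0.6750>−1
Confirm numerically:
  x=-1.219: |R|=0.92405 <1
  x=-1.136: |R|=0.85669 <1
  x=-0.573: |R|=0.67956 <1
  x=-1.645: |R|=1.43656 >1
  x=-1.508: |R|=1.24128 >1
Stable set (-1.3000, 0).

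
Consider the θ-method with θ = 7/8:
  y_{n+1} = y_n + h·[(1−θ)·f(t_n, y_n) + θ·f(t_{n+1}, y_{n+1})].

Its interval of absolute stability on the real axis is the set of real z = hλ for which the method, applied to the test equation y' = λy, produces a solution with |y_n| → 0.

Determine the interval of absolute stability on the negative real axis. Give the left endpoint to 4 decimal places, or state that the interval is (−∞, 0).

Test eqn y'=λy, z=hλ:
  y_{n+1} = y_n + z·[1/8·y_n + 7/8·y_{n+1}] ⇒ (1 − 7/8z)y_{n+1} = (1 + 1/8z)y_n
  ⇒ R(z) = (1 + 1/8z)/(1 − 7/8z).

Boundary: |R(x)|=1, x<0.
x=-0.57: |R|=0.6197
x=-2: |R|=0.2727
x=-10: |R|=0.0256
x=-100: |R|=0.1299
θ=7/8≥1/2 ⇒ |1+1/8x|<|1−7/8x| ∀x<0 ⇒ interval (−∞,0).

interval (−∞, 0).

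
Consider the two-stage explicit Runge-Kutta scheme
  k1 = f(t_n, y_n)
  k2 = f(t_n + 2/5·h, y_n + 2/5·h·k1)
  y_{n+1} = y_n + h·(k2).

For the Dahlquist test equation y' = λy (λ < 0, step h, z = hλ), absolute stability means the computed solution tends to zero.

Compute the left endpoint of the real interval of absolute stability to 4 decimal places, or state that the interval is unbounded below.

z* = -2.5000.

Set f=λy, z=hλ:
  k1=λy_n ⇒ h·k1=z·y_n;  k2=λ(1+2/5z)y_n ⇒ h·k2=z(1+2/5z)y_n
  y_{n+1}/y_n = 1 + z(1+2/5z) = 1 + z + 2/5z²
  ⇒ R(z) = 1 + z + 2/5z².

Boundary: |R(x)|=1, x<0.
x=-1.22: |R|=0.3754
R=1: x+2/5x²=0 ⇒ x=−5/2=-2.5000; min R=1−1/(4·2/5)=0.3750>−1
Confirm numerically:
  x=-1.908: |R|=0.54819 <1
  x=-1.783: |R|=0.48864 <1
  x=-1.701: |R|=0.45636 <1
  x=-3.079: |R|=1.71310 >1
  x=-2.818: |R|=1.35845 >1
Interval (-2.5000, 0).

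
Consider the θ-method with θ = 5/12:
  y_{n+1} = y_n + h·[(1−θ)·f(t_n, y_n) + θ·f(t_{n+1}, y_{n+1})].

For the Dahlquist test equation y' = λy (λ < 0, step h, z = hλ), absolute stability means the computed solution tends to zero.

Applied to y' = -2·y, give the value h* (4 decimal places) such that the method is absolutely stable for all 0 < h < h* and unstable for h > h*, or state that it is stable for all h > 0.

Set f=λy, z=hλ:
  y_{n+1} = y_n + z·[7/12·y_n + 5/12·y_{n+1}] ⇒ (1 − 5/12z)y_{n+1} = (1 + 7/12z)y_n
  ⇒ R(z) = (1 + 7/12z)/(1 − 5/12z).

Boundary: |R(x)|=1, x<0.
x=-0.69: |R|=0.4641
R=−1: 1+7/12x = −1+5/12x ⇒ -1/6x=2 ⇒ x=2/(-1/6)=-12.0000
Confirm numerically:
  x=-11.375: |R|=0.98185 <1
  x=-11.156: |R|=0.97510 <1
  x=-10.474: |R|=0.95259 <1
  x=-10.104: |R|=0.93935 <1
  x=-12.595: |R|=1.01587 >1
  x=-12.499: |R|=1.01340 >1
Interval (-12.0000, 0).

(-12.0000,0); λ=-2 ⇒ h* = (12)/2 = 6.0000.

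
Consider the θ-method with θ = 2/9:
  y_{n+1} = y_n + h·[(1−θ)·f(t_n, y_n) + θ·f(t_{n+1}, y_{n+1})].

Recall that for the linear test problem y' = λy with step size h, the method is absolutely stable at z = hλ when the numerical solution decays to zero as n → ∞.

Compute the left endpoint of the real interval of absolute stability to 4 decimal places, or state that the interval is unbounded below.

z* = -3.6000.

On y'=λy, z=hλ:
  y_{n+1} = y_n + z·[7/9·y_n + 2/9·y_{n+1}] ⇒ (1 − 2/9z)y_{n+1} = (1 + 7/9z)y_n
  so R(z) = (1 + 7/9z)/(1 − 2/9z).

Solve |R(x)|<1 on ℝ⁻.
x=-0.59: |R|=0.4784
R=−1: 1+7/9x = −1+2/9x ⇒ -5/9x=2 ⇒ x=2/(-5/9)=-3.6000
Confirm numerically:
  x=-2.924: |R|=0.77236 <1
  x=-2.574: |R|=0.63740 <1
  x=-1.503: |R|=0.12669 <1
  x=-4.089: |R|=1.14233 >1
  x=-3.683: |R|=1.02536 >1
Interval (-3.6000, 0).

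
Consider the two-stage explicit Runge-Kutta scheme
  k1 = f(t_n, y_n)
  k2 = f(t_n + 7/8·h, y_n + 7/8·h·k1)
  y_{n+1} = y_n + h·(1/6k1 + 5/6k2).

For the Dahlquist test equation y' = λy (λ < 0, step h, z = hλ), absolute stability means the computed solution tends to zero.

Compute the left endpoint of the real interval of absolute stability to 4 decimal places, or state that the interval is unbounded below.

Test eqn y'=λy, z=hλ:
  k1=λy_n ⇒ h·k1=z·y_n;  k2=λ(1+7/8z)y_n ⇒ h·k2=z(1+7/8z)y_n
  y_{n+1}/y_n = 1 + 1/6z + 5/6z(1+7/8z) = 1 + z + 35/48z²
  Hence R(z) = 1 + z + 35/48z².

Find x<0 with |R(x)|<1.
x=-1.58: |R|=1.2403
R=1: x+35/48x²=0 ⇒ x=−48/35=-1.3714; min R=1−1/(4·35/48)=0.6571>−1
Confirm numerically:
  x=-0.964: |R|=0.71361 <1
  x=-0.903: |R|=0.69157 <1
  x=-0.778: |R|=0.66335 <1
  x=-1.599: |R|=1.26533 >1
  x=-1.563: |R|=1.21833 >1
So |R|<1 on (-1.3714, 0).

z* = -1.3714.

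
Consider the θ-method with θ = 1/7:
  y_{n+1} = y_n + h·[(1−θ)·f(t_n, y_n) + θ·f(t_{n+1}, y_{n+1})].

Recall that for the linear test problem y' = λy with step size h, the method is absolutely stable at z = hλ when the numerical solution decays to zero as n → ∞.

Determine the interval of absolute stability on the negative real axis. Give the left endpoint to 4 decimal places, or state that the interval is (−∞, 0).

With y'=λy (z=hλ):
  y_{n+1} = y_n + z·[6/7·y_n + 1/7·y_{n+1}] ⇒ (1 − 1/7z)y_{n+1} = (1 + 6/7z)y_n
  so R(z) = (1 + 6/7z)/(1 − 1/7z).

Boundary: |R(x)|=1, x<0.
x=-0.37: |R|=0.6486
R=−1: 1+6/7x = −1+1/7x ⇒ -5/7x=2 ⇒ x=2/(-5/7)=-2.8000
Confirm numerically:
  x=-2.461: |R|=0.82084 <1
  x=-1.420: |R|=0.18052 <1
  x=-1.260: |R|=0.06780 <1
  x=-3.338: |R|=1.26021 >1
  x=-3.096: |R|=1.14659 >1
  x=-3.057: |R|=1.12777 >1
So |R|<1 on (-2.8000, 0).

(-2.8000, 0).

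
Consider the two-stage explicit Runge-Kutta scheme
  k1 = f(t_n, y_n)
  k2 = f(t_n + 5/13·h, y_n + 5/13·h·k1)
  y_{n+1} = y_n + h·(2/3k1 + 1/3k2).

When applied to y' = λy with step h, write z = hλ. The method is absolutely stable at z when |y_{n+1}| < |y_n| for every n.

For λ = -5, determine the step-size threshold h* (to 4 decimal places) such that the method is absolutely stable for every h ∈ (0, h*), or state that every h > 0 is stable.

Test eqn y'=λy, z=hλ:
  k1=λy_n ⇒ h·k1=z·y_n;  k2=λ(1+5/13z)y_n ⇒ h·k2=z(1+5/13z)y_n
  y_{n+1}/y_n = 1 + 2/3z + 1/3z(1+5/13z) = 1 + z + 5/39z²
  R(z) = 1 + z + 5/39z².

Boundary: |R(x)|=1, x<0.
x=-1.72: |R|=0.3407
R=1: x+5/39x²=0 ⇒ x=−39/5=-7.8000; min R=1−1/(4·5/39)=-0.9500>−1
Confirm numerically:
  x=-6.843: |R|=0.16042 <1
  x=-6.767: |R|=0.10381 <1
  x=-4.720: |R|=0.86379 <1
  x=-3.348: |R|=0.91094 <1
  x=-8.368: |R|=1.60936 >1
  x=-8.063: |R|=1.27187 >1
So |R|<1 on (-7.8000, 0).

(-7.8000,0); λ=-5 ⇒ h* = (39/5)/5 = 1.5600.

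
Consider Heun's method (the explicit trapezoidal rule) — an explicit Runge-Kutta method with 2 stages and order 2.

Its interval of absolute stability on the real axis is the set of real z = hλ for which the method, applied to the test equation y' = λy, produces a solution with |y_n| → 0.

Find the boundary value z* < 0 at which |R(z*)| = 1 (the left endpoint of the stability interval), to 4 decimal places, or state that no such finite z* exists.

left endpoint -2.0000.

Test eqn y'=λy, z=hλ:
  order 2, 2-stage ⇒ R(z)=1+z+z^2/2
  (e.g. R(-1.08)=0.50320, |R|=0.50320)

Solve |R(x)|<1 on ℝ⁻.
x=-1.08: |R|=0.5032
|R(-1.98)|=0.9802 |R(-1.37)|=0.5685 |R(-0.85)|=0.5112
Bisect:
  x_lo=-2.4765 |R|=1.5900  x_hi=-0.2774 |R|=0.7611
  mid=-1.37693 |R|=0.57104 →hi
  mid=-1.92671 |R|=0.92940 →hi
  mid=-2.20160 |R|=1.22192 →lo
  mid=-2.06416 |R|=1.06621 →lo
  mid=-1.99543 |R|=0.99544 →hi
  mid=-2.02979 |R|=1.03024 →lo
  mid=-2.01261 |R|=1.01269 →lo
  ...
  [-2.00013,-2.00000] ⇒ x*=-2.0000
So |R|<1 on (-2.0000, 0).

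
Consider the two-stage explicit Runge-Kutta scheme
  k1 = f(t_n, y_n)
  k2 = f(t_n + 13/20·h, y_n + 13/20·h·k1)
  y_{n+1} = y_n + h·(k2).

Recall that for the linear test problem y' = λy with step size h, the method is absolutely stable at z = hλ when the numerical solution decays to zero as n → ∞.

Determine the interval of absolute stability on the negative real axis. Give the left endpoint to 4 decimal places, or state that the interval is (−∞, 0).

(-1.5385, 0).

On y'=λy, z=hλ:
  k1=λy_n ⇒ h·k1=z·y_n;  k2=λ(1+13/20z)y_n ⇒ h·k2=z(1+13/20z)y_n
  y_{n+1}/y_n = 1 + z(1+13/20z) = 1 + z + 13/20z²
  Hence R(z) = 1 + z + 13/20z².

Boundary: |R(x)|=1, x<0.
x=-1.43: |R|=0.8992
R=1: x+13/20x²=0 ⇒ x=−20/13=-1.5385; min R=1−1/(4·13/20)=0.6154>−1
Confirm numerically:
  x=-1.380: |R|=0.85786 <1
  x=-1.094: |R|=0.68394 <1
  x=-0.750: |R|=0.61563 <1
  x=-2.104: |R|=1.77343 >1
  x=-1.560: |R|=1.02184 >1
Interval (-1.5385, 0).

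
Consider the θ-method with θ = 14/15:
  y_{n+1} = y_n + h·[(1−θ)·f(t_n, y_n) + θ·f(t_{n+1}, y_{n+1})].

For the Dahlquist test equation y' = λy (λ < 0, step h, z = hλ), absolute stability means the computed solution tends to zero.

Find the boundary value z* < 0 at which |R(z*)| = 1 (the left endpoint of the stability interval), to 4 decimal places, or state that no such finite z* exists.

interval (−∞, 0).

Set f=λy, z=hλ:
  y_{n+1} = y_n + z·[1/15·y_n + 14/15·y_{n+1}] ⇒ (1 − 14/15z)y_{n+1} = (1 + 1/15z)y_n
  R(z) = (1 + 1/15z)/(1 − 14/15z).

Boundary: |R(x)|=1, x<0.
x=-1.71: |R|=0.3413
x=-2: |R|=0.3023
x=-10: |R|=0.0323
x=-100: |R|=0.0601
θ=14/15≥1/2 ⇒ |1+1/15x|<|1−14/15x| ∀x<0 ⇒ unbounded interval.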